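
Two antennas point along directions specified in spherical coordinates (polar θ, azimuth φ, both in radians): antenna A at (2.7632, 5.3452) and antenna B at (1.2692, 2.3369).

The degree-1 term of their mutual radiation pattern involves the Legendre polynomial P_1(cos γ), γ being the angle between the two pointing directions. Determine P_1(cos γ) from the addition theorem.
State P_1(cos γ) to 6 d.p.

-0.625655

Expand P_1 via completeness: Σ_{m} conj(Y_{1,m}) at Ω₁ times Y_{1,m} at Ω₂ —
  term(m=-1) = (-0.041733, 0.005596)   from Y*(Ω₁)=(0.075485, -0.102921), Y(Ω₂)=(-0.228730, -0.237732)
  term(m=+0) = (-0.065898, -0.000000)   from Y*(Ω₁)=(-0.454039, -0.000000), Y(Ω₂)=(0.145137, 0.000000)
  term(m=+1) = (-0.041733, -0.005596)   from Y*(Ω₁)=(-0.075485, -0.102921), Y(Ω₂)=(0.228730, -0.237732)
Total Σ_m = (-0.149364, 0.000000). Multiply by 4.188790: (-0.625655, 0.000000). P_1(cos γ) = -0.625655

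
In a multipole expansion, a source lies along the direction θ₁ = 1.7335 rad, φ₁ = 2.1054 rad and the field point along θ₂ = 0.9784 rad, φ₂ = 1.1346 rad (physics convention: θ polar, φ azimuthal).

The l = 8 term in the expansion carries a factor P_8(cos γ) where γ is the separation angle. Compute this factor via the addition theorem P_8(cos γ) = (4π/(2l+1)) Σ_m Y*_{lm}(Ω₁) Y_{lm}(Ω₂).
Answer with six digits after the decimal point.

-0.282278

Addition theorem: P_8(cos γ) = (4π/17) Σ_m Y*_{lm}(Ω₁) Y_{lm}(Ω₂), m = −8…8:
  m=-8: -0.195526-0.420155i × -0.108717-0.039436i = +0.004688+0.053389i  (running Σ = +0.004688+0.053389i)
  m=-7: +0.171975-0.251034i × -0.027430-0.310130i = -0.082571-0.046449i  (running Σ = -0.077883+0.006940i)
  m=-6: -0.210300-0.013906i × +0.390514-0.225889i = -0.085266+0.042074i  (running Σ = -0.163149+0.049014i)
  m=-5: -0.145075-0.286610i × +0.245113+0.171382i = +0.013560-0.095115i  (running Σ = -0.149589-0.046101i)
  m=-4: -0.062519+0.098051i × +0.021865-0.124395i = +0.010830+0.009921i  (running Σ = -0.138759-0.036180i)
  m=-3: -0.318595-0.010522i × +0.353709-0.094931i = -0.113689+0.026523i  (running Σ = -0.252448-0.009658i)
  m=-2: +0.034729+0.063331i × +0.039618+0.047189i = -0.001613+0.004148i  (running Σ = -0.254060-0.005510i)
  m=-1: -0.160592+0.271217i × +0.141867-0.304343i = +0.059760+0.087352i  (running Σ = -0.194300+0.081842i)
  m=0: +0.059023-0.000000i × +0.114020+0.000000i = +0.006730+0.000000i  (running Σ = -0.187571+0.081842i)
  m=1: +0.160592+0.271217i × -0.141867-0.304343i = +0.059760-0.087352i  (running Σ = -0.127811-0.005510i)
  m=2: +0.034729-0.063331i × +0.039618-0.047189i = -0.001613-0.004148i  (running Σ = -0.129423-0.009658i)
  m=3: +0.318595-0.010522i × -0.353709-0.094931i = -0.113689-0.026523i  (running Σ = -0.243112-0.036180i)
  m=4: -0.062519-0.098051i × +0.021865+0.124395i = +0.010830-0.009921i  (running Σ = -0.232282-0.046101i)
  m=5: +0.145075-0.286610i × -0.245113+0.171382i = +0.013560+0.095115i  (running Σ = -0.218722+0.049014i)
  m=6: -0.210300+0.013906i × +0.390514+0.225889i = -0.085266-0.042074i  (running Σ = -0.303988+0.006940i)
  m=7: -0.171975-0.251034i × +0.027430-0.310130i = -0.082571+0.046449i  (running Σ = -0.386559+0.053389i)
  m=8: -0.195526+0.420155i × -0.108717+0.039436i = +0.004688-0.053389i  (running Σ = -0.381871+0.000000i)
Accumulated sum -0.381871+0.000000i; after 4π/(2l+1) scaling, -0.282278+0.000000i ⇒ P_8 = -0.282278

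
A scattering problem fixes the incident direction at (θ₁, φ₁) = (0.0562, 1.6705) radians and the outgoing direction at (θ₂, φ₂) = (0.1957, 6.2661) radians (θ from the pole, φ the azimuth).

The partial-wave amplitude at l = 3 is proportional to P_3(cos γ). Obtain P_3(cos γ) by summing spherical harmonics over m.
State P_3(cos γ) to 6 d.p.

0.872116

Addition theorem: P_3(cos γ) = (4π/7) Σ_m Y*_{lm}(Ω₁) Y_{lm}(Ω₂), m = −3…3:
  m=-3: Y*=0.00002 - 0.00007j  Y=0.00306 + 0.00016j  product 0.00000 - 0.00000j
  m=-2: Y*=-0.00316 - 0.00064j  Y=0.03788 + 0.00130j  product -0.00012 - 0.00003j
  m=-1: Y*=-0.00720 + 0.07197j  Y=0.23946 + 0.00409j  product -0.00202 + 0.01720j
  m=+0: Y*=0.73930 + 0.00000j  Y=0.66290 + 0.00000j  product 0.49008 + 0.00000j
  m=+1: Y*=0.00720 + 0.07197j  Y=-0.23946 + 0.00409j  product -0.00202 - 0.01720j
  m=+2: Y*=-0.00316 + 0.00064j  Y=0.03788 - 0.00130j  product -0.00012 + 0.00003j
  m=+3: Y*=-0.00002 - 0.00007j  Y=-0.00306 + 0.00016j  product 0.00000 + 0.00000j
Accumulated sum 0.48581 + 0.00000j; after 4π/(2l+1) scaling, 0.87212 + 0.00000j ⇒ P_3 = 0.872116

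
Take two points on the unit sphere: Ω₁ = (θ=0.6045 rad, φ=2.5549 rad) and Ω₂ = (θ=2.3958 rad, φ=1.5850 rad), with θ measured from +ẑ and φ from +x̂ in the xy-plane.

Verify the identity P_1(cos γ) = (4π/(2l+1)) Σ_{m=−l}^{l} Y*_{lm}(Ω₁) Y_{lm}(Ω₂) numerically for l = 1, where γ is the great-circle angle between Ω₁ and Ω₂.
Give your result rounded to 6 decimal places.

Expand P_1 via completeness: Σ_{m} conj(Y_{1,m}) at Ω₁ times Y_{1,m} at Ω₂ —
  [-1]  conj(Y_{1,-1})(Ω₁) = -0.16353 + 0.10871j ; Y_{1,-1}(Ω₂) = -0.00333 - 0.23441j ; Δ = 0.02603 + 0.03797j
  [+0]  conj(Y_{1,0})(Ω₁) = 0.40202 + 0.00000j ; Y_{1,0}(Ω₂) = -0.35890 + 0.00000j ; Δ = -0.14428 + 0.00000j
  [+1]  conj(Y_{1,1})(Ω₁) = 0.16353 + 0.10871j ; Y_{1,1}(Ω₂) = 0.00333 - 0.23441j ; Δ = 0.02603 - 0.03797j
Σ over m = -0.09223 + 0.00000j; ×(4π/3) → -0.38633 + 0.00000j. Real part: -0.386335

-0.386335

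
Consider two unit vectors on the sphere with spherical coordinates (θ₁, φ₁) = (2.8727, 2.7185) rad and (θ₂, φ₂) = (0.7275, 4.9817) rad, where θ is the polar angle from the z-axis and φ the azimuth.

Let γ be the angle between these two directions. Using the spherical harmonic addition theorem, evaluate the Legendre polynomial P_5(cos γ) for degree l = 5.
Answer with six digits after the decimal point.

Expand P_5 via completeness: Σ_{m} conj(Y_{5,m}) at Ω₁ times Y_{5,m} at Ω₂ —
  m=-5: Y*=+0.000318+0.000525i  Y=+0.058851+0.013423i  product +0.000012+0.000035i
  m=-4: Y*=+0.000855+0.006996i  Y=+0.101560-0.188788i  product +0.001408+0.000549i
  m=-3: Y*=-0.014187+0.045616i  Y=-0.295632-0.282599i  product +0.017085-0.009476i
  m=-2: Y*=-0.136687+0.154403i  Y=-0.323518+0.193321i  product +0.014371-0.076377i
  m=-1: Y*=-0.475472+0.214099i  Y=-0.015614-0.056571i  product +0.019536+0.023555i
  m=+0: Y*=-0.491747-0.000000i  Y=-0.388165+0.000000i  product +0.190879+0.000000i
  m=+1: Y*=+0.475472+0.214099i  Y=+0.015614-0.056571i  product +0.019536-0.023555i
  m=+2: Y*=-0.136687-0.154403i  Y=-0.323518-0.193321i  product +0.014371+0.076377i
  m=+3: Y*=+0.014187+0.045616i  Y=+0.295632-0.282599i  product +0.017085+0.009476i
  m=+4: Y*=+0.000855-0.006996i  Y=+0.101560+0.188788i  product +0.001408-0.000549i
  m=+5: Y*=-0.000318+0.000525i  Y=-0.058851+0.013423i  product +0.000012-0.000035i
Σ over m = +0.295702-0.000000i; ×(4π/11) → +0.337809-0.000000i. Real part: 0.337809

0.337809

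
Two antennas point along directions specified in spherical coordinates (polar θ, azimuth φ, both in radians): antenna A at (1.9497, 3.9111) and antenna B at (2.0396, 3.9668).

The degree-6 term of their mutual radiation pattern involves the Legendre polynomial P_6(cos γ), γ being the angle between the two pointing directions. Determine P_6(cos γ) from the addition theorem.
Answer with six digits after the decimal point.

Expand P_6 via completeness: Σ_{m} conj(Y_{6,m}) at Ω₁ times Y_{6,m} at Ω₂ —
  m=-6: -0.02958 - 0.30927j × 0.05761 + 0.23660j = 0.07147 - 0.02482j  (running Σ = 0.07147 - 0.02482j)
  m=-5: -0.32608 - 0.27799j × -0.23640 + 0.35587j = 0.17601 - 0.05033j  (running Σ = 0.24749 - 0.07514j)
  m=-4: -0.13400 + 0.00853j × -0.27791 + 0.04463j = 0.03686 - 0.00835j  (running Σ = 0.28434 - 0.08350j)
  m=-3: 0.19429 - 0.21376j × 0.12396 + 0.09740j = 0.04490 - 0.00757j  (running Σ = 0.32925 - 0.09107j)
  m=-2: -0.00755 - 0.23746j × 0.02679 + 0.33572j = 0.07952 - 0.00890j  (running Σ = 0.40877 - 0.09996j)
  m=-1: 0.15386 + 0.14904j × 0.02828 - 0.03062j = 0.00891 - 0.00050j  (running Σ = 0.41768 - 0.10046j)
  m=0: 0.25817 + 0.00000j × 0.33519 + 0.00000j = 0.08654 + 0.00000j  (running Σ = 0.50422 - 0.10046j)
  m=1: -0.15386 + 0.14904j × -0.02828 - 0.03062j = 0.00891 + 0.00050j  (running Σ = 0.51313 - 0.09996j)
  m=2: -0.00755 + 0.23746j × 0.02679 - 0.33572j = 0.07952 + 0.00890j  (running Σ = 0.59265 - 0.09107j)
  m=3: -0.19429 - 0.21376j × -0.12396 + 0.09740j = 0.04490 + 0.00757j  (running Σ = 0.63755 - 0.08350j)
  m=4: -0.13400 - 0.00853j × -0.27791 - 0.04463j = 0.03686 + 0.00835j  (running Σ = 0.67441 - 0.07514j)
  m=5: 0.32608 - 0.27799j × 0.23640 + 0.35587j = 0.17601 + 0.05033j  (running Σ = 0.85043 - 0.02482j)
  m=6: -0.02958 + 0.30927j × 0.05761 - 0.23660j = 0.07147 + 0.02482j  (running Σ = 0.92190 + 0.00000j)
Σ over m = 0.92190 + 0.00000j; ×(4π/13) → 0.89115 + 0.00000j. Real part: 0.891147

0.891147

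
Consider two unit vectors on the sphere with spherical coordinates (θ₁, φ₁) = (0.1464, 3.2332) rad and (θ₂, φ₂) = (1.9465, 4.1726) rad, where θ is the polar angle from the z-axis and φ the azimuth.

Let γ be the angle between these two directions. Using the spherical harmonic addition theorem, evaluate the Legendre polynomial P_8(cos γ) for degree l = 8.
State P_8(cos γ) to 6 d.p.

Expand P_8 via completeness: Σ_{m} conj(Y_{8,m}) at Ω₁ times Y_{8,m} at Ω₂ —
  term(m=-8) = +0.000000-0.000000i   from Y*(Ω₁)=+0.000000+0.000000i, Y(Ω₂)=-0.110981-0.266890i
  term(m=-7) = -0.000001+0.000000i   from Y*(Ω₁)=-0.000002-0.000002i, Y(Ω₂)=+0.271222-0.366624i
  term(m=-6) = +0.000010+0.000007i   from Y*(Ω₁)=+0.000042+0.000026i, Y(Ω₂)=+0.247522+0.024121i
  term(m=-5) = -0.000002+0.000126i   from Y*(Ω₁)=-0.000557-0.000274i, Y(Ω₂)=-0.087290-0.184148i
  term(m=-4) = +0.001584-0.001121i   from Y*(Ω₁)=+0.005409+0.002076i, Y(Ω₂)=+0.185911-0.278651i
  term(m=-3) = +0.002020+0.000677i   from Y*(Ω₁)=-0.038498-0.010855i, Y(Ω₂)=-0.053194-0.002586i
  term(m=-2) = -0.019779-0.062174i   from Y*(Ω₁)=+0.191557+0.035494i, Y(Ω₂)=-0.157974-0.295303i
  term(m=-1) = -0.004004+0.005476i   from Y*(Ω₁)=-0.590328-0.054230i, Y(Ω₂)=+0.005881-0.009816i
  term(m=+0) = -0.248677+0.000000i   from Y*(Ω₁)=+0.755503-0.000000i, Y(Ω₂)=-0.329154+0.000000i
  term(m=+1) = -0.004004-0.005476i   from Y*(Ω₁)=+0.590328-0.054230i, Y(Ω₂)=-0.005881-0.009816i
  term(m=+2) = -0.019779+0.062174i   from Y*(Ω₁)=+0.191557-0.035494i, Y(Ω₂)=-0.157974+0.295303i
  term(m=+3) = +0.002020-0.000677i   from Y*(Ω₁)=+0.038498-0.010855i, Y(Ω₂)=+0.053194-0.002586i
  term(m=+4) = +0.001584+0.001121i   from Y*(Ω₁)=+0.005409-0.002076i, Y(Ω₂)=+0.185911+0.278651i
  term(m=+5) = -0.000002-0.000126i   from Y*(Ω₁)=+0.000557-0.000274i, Y(Ω₂)=+0.087290-0.184148i
  term(m=+6) = +0.000010-0.000007i   from Y*(Ω₁)=+0.000042-0.000026i, Y(Ω₂)=+0.247522-0.024121i
  term(m=+7) = -0.000001-0.000000i   from Y*(Ω₁)=+0.000002-0.000002i, Y(Ω₂)=-0.271222-0.366624i
  term(m=+8) = +0.000000+0.000000i   from Y*(Ω₁)=+0.000000-0.000000i, Y(Ω₂)=-0.110981+0.266890i
Accumulated sum -0.289023-0.000000i; after 4π/(2l+1) scaling, -0.213646-0.000000i ⇒ P_8 = -0.213646

-0.213646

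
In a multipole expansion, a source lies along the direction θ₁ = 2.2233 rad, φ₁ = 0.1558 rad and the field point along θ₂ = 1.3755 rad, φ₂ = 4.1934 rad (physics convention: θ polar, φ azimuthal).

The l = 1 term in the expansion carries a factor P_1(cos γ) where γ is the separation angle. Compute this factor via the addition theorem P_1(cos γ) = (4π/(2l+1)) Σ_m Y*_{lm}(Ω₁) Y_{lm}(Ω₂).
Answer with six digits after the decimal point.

Term-by-term m-sum for l=1 (normalisation 4π/3 = 4.188790):
  m=-1: 0.27119 + 0.04260j × -0.16811 + 0.29430j = -0.05813 + 0.07265j  (running Σ = -0.05813 + 0.07265j)
  m=0: -0.29667 + 0.00000j × 0.09482 + 0.00000j = -0.02813 + 0.00000j  (running Σ = -0.08626 + 0.07265j)
  m=1: -0.27119 + 0.04260j × 0.16811 + 0.29430j = -0.05813 - 0.07265j  (running Σ = -0.14438 + 0.00000j)
Total Σ_m = -0.14438 + 0.00000j. Multiply by 4.188790: -0.60478 + 0.00000j. P_1(cos γ) = -0.604782

-0.604782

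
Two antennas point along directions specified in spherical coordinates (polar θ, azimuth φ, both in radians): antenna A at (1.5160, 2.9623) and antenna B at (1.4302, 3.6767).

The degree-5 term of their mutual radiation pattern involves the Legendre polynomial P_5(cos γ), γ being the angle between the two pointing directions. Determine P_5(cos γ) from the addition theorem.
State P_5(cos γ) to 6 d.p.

Addition theorem: P_5(cos γ) = (4π/11) Σ_m Y*_{lm}(Ω₁) Y_{lm}(Ω₂), m = −5…5:
  term(m=-5) = -0.18491 + 0.08489j   from Y*(Ω₁)=-0.28762 + 0.35983j, Y(Ω₂)=0.39457 + 0.19848j
  term(m=-4) = -0.01516 - 0.00443j   from Y*(Ω₁)=0.06022 - 0.05252j, Y(Ω₂)=-0.10661 - 0.16646j
  term(m=-3) = -0.05018 - 0.07787j   from Y*(Ω₁)=0.28778 - 0.17167j, Y(Ω₂)=-0.00954 - 0.27629j
  term(m=-2) = 0.00284 - 0.01989j   from Y*(Ω₁)=-0.08588 + 0.03219j, Y(Ω₂)=-0.10516 + 0.19223j
  term(m=-1) = 0.05383 - 0.04668j   from Y*(Ω₁)=-0.30152 + 0.05465j, Y(Ω₂)=-0.20000 + 0.11856j
  term(m=+0) = 0.02119 + 0.00000j   from Y*(Ω₁)=0.09474 + 0.00000j, Y(Ω₂)=0.22370 + 0.00000j
  term(m=+1) = 0.05383 + 0.04668j   from Y*(Ω₁)=0.30152 + 0.05465j, Y(Ω₂)=0.20000 + 0.11856j
  term(m=+2) = 0.00284 + 0.01989j   from Y*(Ω₁)=-0.08588 - 0.03219j, Y(Ω₂)=-0.10516 - 0.19223j
  term(m=+3) = -0.05018 + 0.07787j   from Y*(Ω₁)=-0.28778 - 0.17167j, Y(Ω₂)=0.00954 - 0.27629j
  term(m=+4) = -0.01516 + 0.00443j   from Y*(Ω₁)=0.06022 + 0.05252j, Y(Ω₂)=-0.10661 + 0.16646j
  term(m=+5) = -0.18491 - 0.08489j   from Y*(Ω₁)=0.28762 + 0.35983j, Y(Ω₂)=-0.39457 + 0.19848j
Total Σ_m = -0.36596 - 0.00000j. Multiply by 1.142397: -0.41807 - 0.00000j. P_5(cos γ) = -0.418075

-0.418075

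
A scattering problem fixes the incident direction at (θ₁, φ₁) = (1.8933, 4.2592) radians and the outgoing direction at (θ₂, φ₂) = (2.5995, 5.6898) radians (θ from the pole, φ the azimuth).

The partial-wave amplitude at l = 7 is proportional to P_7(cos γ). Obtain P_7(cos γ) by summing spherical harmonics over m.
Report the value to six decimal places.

-0.152905

Expand P_7 via completeness: Σ_{m} conj(Y_{7,m}) at Ω₁ times Y_{7,m} at Ω₂ —
  [-7]  conj(Y_{7,-7})(Ω₁) = (-0.010607, -0.345052) ; Y_{7,-7}(Ω₂) = (-0.002579, -0.004126) ; Δ = (-0.001396, 0.000934)
  [-6]  conj(Y_{7,-6})(Ω₁) = (-0.393691, -0.176974) ; Y_{7,-6}(Ω₂) = (0.027616, 0.012290) ; Δ = (-0.008697, -0.009726)
  [-5]  conj(Y_{7,-5})(Ω₁) = (-0.066150, 0.055171) ; Y_{7,-5}(Ω₂) = (-0.112801, 0.019905) ; Δ = (0.006364, -0.007540)
  [-4]  conj(Y_{7,-4})(Ω₁) = (-0.076398, -0.309560) ; Y_{7,-4}(Ω₂) = (0.209512, -0.202367) ; Δ = (-0.078651, -0.049396)
  [-3]  conj(Y_{7,-3})(Ω₁) = (-0.201830, -0.043278) ; Y_{7,-3}(Ω₂) = (-0.099694, 0.469210) ; Δ = (0.040428, -0.090386)
  [-2]  conj(Y_{7,-2})(Ω₁) = (0.148339, -0.189399) ; Y_{7,-2}(Ω₂) = (-0.150821, -0.373238) ; Δ = (-0.093064, -0.026800)
  [-1]  conj(Y_{7,-1})(Ω₁) = (-0.106125, -0.217919) ; Y_{7,-1}(Ω₂) = (-0.081038, -0.054658) ; Δ = (-0.003311, 0.023460)
  [+0]  conj(Y_{7,0})(Ω₁) = (0.214593, -0.000000) ; Y_{7,0}(Ω₂) = (0.438681, 0.000000) ; Δ = (0.094138, 0.000000)
  [+1]  conj(Y_{7,1})(Ω₁) = (0.106125, -0.217919) ; Y_{7,1}(Ω₂) = (0.081038, -0.054658) ; Δ = (-0.003311, -0.023460)
  [+2]  conj(Y_{7,2})(Ω₁) = (0.148339, 0.189399) ; Y_{7,2}(Ω₂) = (-0.150821, 0.373238) ; Δ = (-0.093064, 0.026800)
  [+3]  conj(Y_{7,3})(Ω₁) = (0.201830, -0.043278) ; Y_{7,3}(Ω₂) = (0.099694, 0.469210) ; Δ = (0.040428, 0.090386)
  [+4]  conj(Y_{7,4})(Ω₁) = (-0.076398, 0.309560) ; Y_{7,4}(Ω₂) = (0.209512, 0.202367) ; Δ = (-0.078651, 0.049396)
  [+5]  conj(Y_{7,5})(Ω₁) = (0.066150, 0.055171) ; Y_{7,5}(Ω₂) = (0.112801, 0.019905) ; Δ = (0.006364, 0.007540)
  [+6]  conj(Y_{7,6})(Ω₁) = (-0.393691, 0.176974) ; Y_{7,6}(Ω₂) = (0.027616, -0.012290) ; Δ = (-0.008697, 0.009726)
  [+7]  conj(Y_{7,7})(Ω₁) = (0.010607, -0.345052) ; Y_{7,7}(Ω₂) = (0.002579, -0.004126) ; Δ = (-0.001396, -0.000934)
Σ over m = (-0.182517, 0.000000); ×(4π/15) → (-0.152905, 0.000000). Real part: -0.152905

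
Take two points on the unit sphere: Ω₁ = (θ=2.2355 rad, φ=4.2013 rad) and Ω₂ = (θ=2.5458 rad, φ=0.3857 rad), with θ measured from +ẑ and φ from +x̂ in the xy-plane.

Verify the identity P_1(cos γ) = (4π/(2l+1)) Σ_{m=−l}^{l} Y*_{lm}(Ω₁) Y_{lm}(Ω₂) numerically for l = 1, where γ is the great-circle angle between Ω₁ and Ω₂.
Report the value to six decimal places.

Term-by-term m-sum for l=1 (normalisation 4π/3 = 4.188790):
  [-1]  conj(Y_{1,-1})(Ω₁) = -0.133012-0.237188i ; Y_{1,-1}(Ω₂) = +0.179636-0.072939i ; Δ = -0.041194-0.032906i
  [+0]  conj(Y_{1,0})(Ω₁) = -0.301383-0.000000i ; Y_{1,0}(Ω₂) = -0.404418+0.000000i ; Δ = +0.121885+0.000000i
  [+1]  conj(Y_{1,1})(Ω₁) = +0.133012-0.237188i ; Y_{1,1}(Ω₂) = -0.179636-0.072939i ; Δ = -0.041194+0.032906i
Accumulated sum +0.039497+0.000000i; after 4π/(2l+1) scaling, +0.165443+0.000000i ⇒ P_1 = 0.165443

0.165443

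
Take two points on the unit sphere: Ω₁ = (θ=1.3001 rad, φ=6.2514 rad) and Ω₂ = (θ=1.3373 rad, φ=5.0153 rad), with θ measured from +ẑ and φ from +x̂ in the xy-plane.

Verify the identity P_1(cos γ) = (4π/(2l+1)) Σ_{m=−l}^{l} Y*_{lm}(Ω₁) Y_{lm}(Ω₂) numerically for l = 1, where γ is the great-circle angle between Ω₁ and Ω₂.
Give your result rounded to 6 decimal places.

Term-by-term m-sum for l=1 (normalisation 4π/3 = 4.188790):
  [-1]  conj(Y_{1,-1})(Ω₁) = 0.33274 - 0.01058j ; Y_{1,-1}(Ω₂) = 0.10026 + 0.32082j ; Δ = 0.03676 + 0.10569j
  [+0]  conj(Y_{1,0})(Ω₁) = 0.13065 + 0.00000j ; Y_{1,0}(Ω₂) = 0.11305 + 0.00000j ; Δ = 0.01477 + 0.00000j
  [+1]  conj(Y_{1,1})(Ω₁) = -0.33274 - 0.01058j ; Y_{1,1}(Ω₂) = -0.10026 + 0.32082j ; Δ = 0.03676 - 0.10569j
Σ over m = 0.08828 + 0.00000j; ×(4π/3) → 0.36980 + 0.00000j. Real part: 0.369803

0.369803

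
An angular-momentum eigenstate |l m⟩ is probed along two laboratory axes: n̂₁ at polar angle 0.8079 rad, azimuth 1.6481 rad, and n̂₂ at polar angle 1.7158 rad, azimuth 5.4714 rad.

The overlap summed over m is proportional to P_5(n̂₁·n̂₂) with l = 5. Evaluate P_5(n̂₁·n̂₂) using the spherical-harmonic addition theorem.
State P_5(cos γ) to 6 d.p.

0.281823

Addition theorem: P_5(cos γ) = (4π/11) Σ_m Y*_{lm}(Ω₁) Y_{lm}(Ω₂), m = −5…5:
  m=-5: Y*=-0.034526+0.084833i  Y=-0.267666-0.349578i  product +0.038897-0.010637i
  m=-4: Y*=+0.263750+0.084258i  Y=+0.202184+0.021420i  product +0.051521+0.022685i
  m=-3: Y*=+0.099024-0.419309i  Y=+0.207080-0.176641i  product -0.053561-0.104322i
  m=-2: Y*=-0.261501-0.040755i  Y=-0.011856+0.224443i  product +0.012248-0.058209i
  m=-1: Y*=+0.016034-0.207007i  Y=+0.156349+0.164825i  product +0.036627-0.029722i
  m=+0: Y*=-0.328162-0.000000i  Y=-0.229249+0.000000i  product +0.075231+0.000000i
  m=+1: Y*=-0.016034-0.207007i  Y=-0.156349+0.164825i  product +0.036627+0.029722i
  m=+2: Y*=-0.261501+0.040755i  Y=-0.011856-0.224443i  product +0.012248+0.058209i
  m=+3: Y*=-0.099024-0.419309i  Y=-0.207080-0.176641i  product -0.053561+0.104322i
  m=+4: Y*=+0.263750-0.084258i  Y=+0.202184-0.021420i  product +0.051521-0.022685i
  m=+5: Y*=+0.034526+0.084833i  Y=+0.267666-0.349578i  product +0.038897+0.010637i
Σ over m = +0.246694-0.000000i; ×(4π/11) → +0.281823-0.000000i. Real part: 0.281823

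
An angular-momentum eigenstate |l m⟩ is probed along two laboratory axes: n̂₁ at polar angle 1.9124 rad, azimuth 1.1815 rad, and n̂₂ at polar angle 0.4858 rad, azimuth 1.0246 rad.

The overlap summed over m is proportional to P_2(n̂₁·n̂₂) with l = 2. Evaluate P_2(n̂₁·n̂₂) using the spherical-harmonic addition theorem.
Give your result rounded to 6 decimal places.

Summing Y*_{l m}(θ₁,φ₁)·Y_{l m}(θ₂,φ₂) over m ∈ [−2, 2]; prefactor 4π/(2·2+1) = 2.513274:
  m=-2: Y*=-0.24413 + 0.24083j  Y=-0.03877 - 0.07476j  product 0.02747 + 0.00891j
  m=-1: Y*=-0.09255 - 0.22560j  Y=0.16569 - 0.27257j  product -0.07683 - 0.01215j
  m=+0: Y*=-0.20921 + 0.00000j  Y=0.42451 + 0.00000j  product -0.08881 + 0.00000j
  m=+1: Y*=0.09255 - 0.22560j  Y=-0.16569 - 0.27257j  product -0.07683 + 0.01215j
  m=+2: Y*=-0.24413 - 0.24083j  Y=-0.03877 + 0.07476j  product 0.02747 - 0.00891j
Total Σ_m = -0.18753 + 0.00000j. Multiply by 2.513274: -0.47131 + 0.00000j. P_2(cos γ) = -0.471313

-0.471313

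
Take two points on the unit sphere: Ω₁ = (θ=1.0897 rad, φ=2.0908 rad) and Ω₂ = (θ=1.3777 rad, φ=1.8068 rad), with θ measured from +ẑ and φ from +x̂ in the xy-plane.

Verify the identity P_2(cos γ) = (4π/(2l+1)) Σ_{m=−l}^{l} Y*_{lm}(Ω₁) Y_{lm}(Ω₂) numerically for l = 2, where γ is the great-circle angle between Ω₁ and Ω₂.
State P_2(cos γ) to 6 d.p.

Addition theorem: P_2(cos γ) = (4π/5) Σ_m Y*_{lm}(Ω₁) Y_{lm}(Ω₂), m = −2…2:
  term(m=-2) = (0.095205, 0.060755)   from Y*(Ω₁)=(-0.153665, -0.261791), Y(Ω₂)=(-0.331369, 0.169162)
  term(m=-1) = (0.044263, 0.012920)   from Y*(Ω₁)=(-0.157471, 0.275027), Y(Ω₂)=(-0.034020, -0.141463)
  term(m=+0) = (0.031640, 0.000000)   from Y*(Ω₁)=(-0.112779, -0.000000), Y(Ω₂)=(-0.280549, 0.000000)
  term(m=+1) = (0.044263, -0.012920)   from Y*(Ω₁)=(0.157471, 0.275027), Y(Ω₂)=(0.034020, -0.141463)
  term(m=+2) = (0.095205, -0.060755)   from Y*(Ω₁)=(-0.153665, 0.261791), Y(Ω₂)=(-0.331369, -0.169162)
Accumulated sum (0.310576, 0.000000); after 4π/(2l+1) scaling, (0.780562, 0.000000) ⇒ P_2 = 0.780562

0.780562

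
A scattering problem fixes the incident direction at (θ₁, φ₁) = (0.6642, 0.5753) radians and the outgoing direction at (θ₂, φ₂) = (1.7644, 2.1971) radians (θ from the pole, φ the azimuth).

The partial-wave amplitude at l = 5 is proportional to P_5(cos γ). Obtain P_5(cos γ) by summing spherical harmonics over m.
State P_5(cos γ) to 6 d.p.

-0.290423

Addition theorem: P_5(cos γ) = (4π/11) Σ_m Y*_{lm}(Ω₁) Y_{lm}(Ω₂), m = −5…5:
  m=-5: (-0.039867, 0.010823) × (-0.004255, 0.422345) = (-0.004402, -0.016884)  (running Σ = (-0.004402, -0.016884))
  m=-4: (-0.111330, 0.124302) × (0.210605, 0.155622) = (-0.042791, 0.008853)  (running Σ = (-0.047192, -0.008031))
  m=-3: (-0.057334, 0.366681) × (-0.207737, 0.066112) = (-0.012332, -0.079964)  (running Σ = (-0.059524, -0.087994))
  m=-2: (0.177908, 0.398176) × (-0.087325, 0.265118) = (-0.121099, 0.012396)  (running Σ = (-0.180623, -0.075598))
  m=-1: (0.065031, 0.042171) × (-0.094056, -0.130007) = (-0.000634, -0.012421)  (running Σ = (-0.181257, -0.088019))
  m=0: (-0.385174, -0.000000) × (-0.281152, 0.000000) = (0.108292, 0.000000)  (running Σ = (-0.072965, -0.088019))
  m=1: (-0.065031, 0.042171) × (0.094056, -0.130007) = (-0.000634, 0.012421)  (running Σ = (-0.073599, -0.075598))
  m=2: (0.177908, -0.398176) × (-0.087325, -0.265118) = (-0.121099, -0.012396)  (running Σ = (-0.194698, -0.087994))
  m=3: (0.057334, 0.366681) × (0.207737, 0.066112) = (-0.012332, 0.079964)  (running Σ = (-0.207030, -0.008031))
  m=4: (-0.111330, -0.124302) × (0.210605, -0.155622) = (-0.042791, -0.008853)  (running Σ = (-0.249821, -0.016884))
  m=5: (0.039867, 0.010823) × (0.004255, 0.422345) = (-0.004402, 0.016884)  (running Σ = (-0.254222, 0.000000))
Total Σ_m = (-0.254222, 0.000000). Multiply by 1.142397: (-0.290423, 0.000000). P_5(cos γ) = -0.290423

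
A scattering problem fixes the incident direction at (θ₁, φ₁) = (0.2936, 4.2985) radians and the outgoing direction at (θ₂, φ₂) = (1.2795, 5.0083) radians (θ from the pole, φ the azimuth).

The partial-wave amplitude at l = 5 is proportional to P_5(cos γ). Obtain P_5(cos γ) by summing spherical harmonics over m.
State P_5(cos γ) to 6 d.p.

Expand P_5 via completeness: Σ_{m} conj(Y_{5,m}) at Ω₁ times Y_{5,m} at Ω₂ —
  term(m=-5) = (-0.000324, 0.000140)   from Y*(Ω₁)=(-0.000827, 0.000451), Y(Ω₂)=(0.372709, 0.034101)
  term(m=-4) = (-0.003338, -0.001041)   from Y*(Ω₁)=(-0.000834, -0.009819), Y(Ω₂)=(0.133976, -0.328589)
  term(m=-3) = (0.002523, 0.004037)   from Y*(Ω₁)=(0.057498, 0.019639), Y(Ω₂)=(0.060766, 0.049448)
  term(m=-2) = (-0.012027, 0.078940)   from Y*(Ω₁)=(-0.160738, 0.174973), Y(Ω₂)=(0.278921, -0.187490)
  term(m=-1) = (-0.001485, 0.001276)   from Y*(Ω₁)=(-0.216291, -0.492396), Y(Ω₂)=(-0.001061, -0.003481)
  term(m=+0) = (0.136198, 0.000000)   from Y*(Ω₁)=(0.419996, -0.000000), Y(Ω₂)=(0.324285, 0.000000)
  term(m=+1) = (-0.001485, -0.001276)   from Y*(Ω₁)=(0.216291, -0.492396), Y(Ω₂)=(0.001061, -0.003481)
  term(m=+2) = (-0.012027, -0.078940)   from Y*(Ω₁)=(-0.160738, -0.174973), Y(Ω₂)=(0.278921, 0.187490)
  term(m=+3) = (0.002523, -0.004037)   from Y*(Ω₁)=(-0.057498, 0.019639), Y(Ω₂)=(-0.060766, 0.049448)
  term(m=+4) = (-0.003338, 0.001041)   from Y*(Ω₁)=(-0.000834, 0.009819), Y(Ω₂)=(0.133976, 0.328589)
  term(m=+5) = (-0.000324, -0.000140)   from Y*(Ω₁)=(0.000827, 0.000451), Y(Ω₂)=(-0.372709, 0.034101)
Accumulated sum (0.106896, 0.000000); after 4π/(2l+1) scaling, (0.122118, 0.000000) ⇒ P_5 = 0.122118

0.122118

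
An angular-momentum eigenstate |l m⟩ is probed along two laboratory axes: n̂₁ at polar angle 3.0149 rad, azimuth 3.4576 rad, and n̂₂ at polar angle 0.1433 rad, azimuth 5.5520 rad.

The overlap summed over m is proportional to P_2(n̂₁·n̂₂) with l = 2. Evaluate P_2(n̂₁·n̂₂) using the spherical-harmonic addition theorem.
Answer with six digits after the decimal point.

0.972645

Term-by-term m-sum for l=2 (normalisation 4π/5 = 2.513274):
  term(m=-2) = -0.000024+0.000042i   from Y*(Ω₁)=+0.004976+0.003643i, Y(Ω₂)=+0.000852+0.007832i
  term(m=-1) = +0.005287+0.009157i   from Y*(Ω₁)=+0.092037+0.030093i, Y(Ω₂)=+0.081284+0.072916i
  term(m=+0) = +0.376478+0.000000i   from Y*(Ω₁)=+0.615677-0.000000i, Y(Ω₂)=+0.611486+0.000000i
  term(m=+1) = +0.005287-0.009157i   from Y*(Ω₁)=-0.092037+0.030093i, Y(Ω₂)=-0.081284+0.072916i
  term(m=+2) = -0.000024-0.000042i   from Y*(Ω₁)=+0.004976-0.003643i, Y(Ω₂)=+0.000852-0.007832i
Accumulated sum +0.387003-0.000000i; after 4π/(2l+1) scaling, +0.972645-0.000000i ⇒ P_2 = 0.972645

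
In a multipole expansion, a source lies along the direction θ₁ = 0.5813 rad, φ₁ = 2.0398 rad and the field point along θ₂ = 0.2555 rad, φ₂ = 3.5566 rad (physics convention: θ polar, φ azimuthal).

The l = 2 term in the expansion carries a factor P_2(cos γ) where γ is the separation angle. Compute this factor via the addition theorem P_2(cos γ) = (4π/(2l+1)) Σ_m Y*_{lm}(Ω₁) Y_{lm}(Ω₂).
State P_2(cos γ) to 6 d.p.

Term-by-term m-sum for l=2 (normalisation 4π/5 = 2.513274):
  term(m=-2) = -0.002857-0.000310i   from Y*(Ω₁)=-0.068880-0.093920i, Y(Ω₂)=+0.016650-0.018207i
  term(m=-1) = +0.003615-0.066877i   from Y*(Ω₁)=-0.160250+0.316254i, Y(Ω₂)=-0.172872+0.076167i
  term(m=+0) = +0.197050+0.000000i   from Y*(Ω₁)=+0.345490-0.000000i, Y(Ω₂)=+0.570349+0.000000i
  term(m=+1) = +0.003615+0.066877i   from Y*(Ω₁)=+0.160250+0.316254i, Y(Ω₂)=+0.172872+0.076167i
  term(m=+2) = -0.002857+0.000310i   from Y*(Ω₁)=-0.068880+0.093920i, Y(Ω₂)=+0.016650+0.018207i
Total Σ_m = +0.198565-0.000000i. Multiply by 2.513274: +0.499049-0.000000i. P_2(cos γ) = 0.499049

0.499049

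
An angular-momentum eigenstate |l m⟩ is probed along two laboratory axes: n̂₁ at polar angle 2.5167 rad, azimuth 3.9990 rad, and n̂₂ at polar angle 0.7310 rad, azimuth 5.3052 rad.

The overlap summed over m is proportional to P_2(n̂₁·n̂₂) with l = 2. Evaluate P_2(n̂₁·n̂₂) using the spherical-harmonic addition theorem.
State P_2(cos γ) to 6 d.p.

-0.122483

Summing Y*_{l m}(θ₁,φ₁)·Y_{l m}(θ₂,φ₂) over m ∈ [−2, 2]; prefactor 4π/(2·2+1) = 2.513274:
  [-2]  conj(Y_{2,-2})(Ω₁) = -0.01897 + 0.13083j ; Y_{2,-2}(Ω₂) = -0.06469 + 0.15955j ; Δ = -0.01965 - 0.01149j
  [-1]  conj(Y_{2,-1})(Ω₁) = 0.23987 + 0.27716j ; Y_{2,-1}(Ω₂) = 0.21453 + 0.31847j ; Δ = -0.03681 + 0.13585j
  [+0]  conj(Y_{2,0})(Ω₁) = 0.30697 + 0.00000j ; Y_{2,0}(Ω₂) = 0.20906 + 0.00000j ; Δ = 0.06418 + 0.00000j
  [+1]  conj(Y_{2,1})(Ω₁) = -0.23987 + 0.27716j ; Y_{2,1}(Ω₂) = -0.21453 + 0.31847j ; Δ = -0.03681 - 0.13585j
  [+2]  conj(Y_{2,2})(Ω₁) = -0.01897 - 0.13083j ; Y_{2,2}(Ω₂) = -0.06469 - 0.15955j ; Δ = -0.01965 + 0.01149j
Accumulated sum -0.04873 + 0.00000j; after 4π/(2l+1) scaling, -0.12248 + 0.00000j ⇒ P_2 = -0.122483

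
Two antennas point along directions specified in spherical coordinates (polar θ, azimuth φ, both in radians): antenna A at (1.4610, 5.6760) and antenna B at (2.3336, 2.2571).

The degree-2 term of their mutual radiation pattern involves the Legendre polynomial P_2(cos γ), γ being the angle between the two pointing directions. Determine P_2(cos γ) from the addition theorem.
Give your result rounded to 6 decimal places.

Term-by-term m-sum for l=2 (normalisation 4π/5 = 2.513274):
  [-2]  conj(Y_{2,-2})(Ω₁) = (0.133163, -0.357650) ; Y_{2,-2}(Ω₂) = (-0.039745, 0.197910) ; Δ = (0.065490, 0.040569)
  [-1]  conj(Y_{2,-1})(Ω₁) = (0.069103, -0.048008) ; Y_{2,-1}(Ω₂) = (0.244525, 0.298514) ; Δ = (0.031229, 0.008889)
  [+0]  conj(Y_{2,0})(Ω₁) = (-0.304031, -0.000000) ; Y_{2,0}(Ω₂) = (0.136325, 0.000000) ; Δ = (-0.041447, -0.000000)
  [+1]  conj(Y_{2,1})(Ω₁) = (-0.069103, -0.048008) ; Y_{2,1}(Ω₂) = (-0.244525, 0.298514) ; Δ = (0.031229, -0.008889)
  [+2]  conj(Y_{2,2})(Ω₁) = (0.133163, 0.357650) ; Y_{2,2}(Ω₂) = (-0.039745, -0.197910) ; Δ = (0.065490, -0.040569)
Accumulated sum (0.151990, 0.000000); after 4π/(2l+1) scaling, (0.381994, 0.000000) ⇒ P_2 = 0.381994

0.381994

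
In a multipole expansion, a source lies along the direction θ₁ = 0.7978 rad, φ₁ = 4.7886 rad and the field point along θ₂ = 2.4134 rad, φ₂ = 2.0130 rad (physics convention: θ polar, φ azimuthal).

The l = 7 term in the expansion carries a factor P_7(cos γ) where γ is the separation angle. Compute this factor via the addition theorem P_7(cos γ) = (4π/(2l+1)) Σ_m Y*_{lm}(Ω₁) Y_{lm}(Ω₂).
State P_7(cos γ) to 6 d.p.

Term-by-term m-sum for l=7 (normalisation 4π/15 = 0.837758):
  m=-7: -0.02449 + 0.04146j × 0.00133 - 0.02889j = 0.00117 + 0.00076j  (running Σ = 0.00117 + 0.00076j)
  m=-6: -0.15771 - 0.07760j × -0.10715 - 0.05693j = 0.01248 + 0.01729j  (running Σ = 0.01365 + 0.01806j)
  m=-5: 0.13692 - 0.34176j × -0.23981 + 0.17863j = 0.02821 + 0.10642j  (running Σ = 0.04186 + 0.12447j)
  m=-4: 0.42850 + 0.13483j × 0.08967 + 0.44691j = -0.02183 + 0.20359j  (running Σ = 0.02003 + 0.32807j)
  m=-3: -0.04430 + 0.19039j × 0.33578 + 0.08366j = -0.03080 + 0.06022j  (running Σ = -0.01078 + 0.38829j)
  m=-2: 0.25659 + 0.03942j × -0.06229 + 0.07604j = -0.01898 + 0.01705j  (running Σ = -0.02976 + 0.40534j)
  m=-1: -0.02482 + 0.32499j × 0.16817 + 0.35519j = -0.11961 + 0.04584j  (running Σ = -0.14936 + 0.45119j)
  m=0: 0.16994 + 0.00000j × 0.02127 + 0.00000j = 0.00361 + 0.00000j  (running Σ = -0.14575 + 0.45119j)
  m=1: 0.02482 + 0.32499j × -0.16817 + 0.35519j = -0.11961 - 0.04584j  (running Σ = -0.26536 + 0.40534j)
  m=2: 0.25659 - 0.03942j × -0.06229 - 0.07604j = -0.01898 - 0.01705j  (running Σ = -0.28434 + 0.38829j)
  m=3: 0.04430 + 0.19039j × -0.33578 + 0.08366j = -0.03080 - 0.06022j  (running Σ = -0.31514 + 0.32807j)
  m=4: 0.42850 - 0.13483j × 0.08967 - 0.44691j = -0.02183 - 0.20359j  (running Σ = -0.33697 + 0.12447j)
  m=5: -0.13692 - 0.34176j × 0.23981 + 0.17863j = 0.02821 - 0.10642j  (running Σ = -0.30876 + 0.01806j)
  m=6: -0.15771 + 0.07760j × -0.10715 + 0.05693j = 0.01248 - 0.01729j  (running Σ = -0.29628 + 0.00076j)
  m=7: 0.02449 + 0.04146j × -0.00133 - 0.02889j = 0.00117 - 0.00076j  (running Σ = -0.29511 - 0.00000j)
Accumulated sum -0.29511 - 0.00000j; after 4π/(2l+1) scaling, -0.24723 - 0.00000j ⇒ P_7 = -0.247234

-0.247234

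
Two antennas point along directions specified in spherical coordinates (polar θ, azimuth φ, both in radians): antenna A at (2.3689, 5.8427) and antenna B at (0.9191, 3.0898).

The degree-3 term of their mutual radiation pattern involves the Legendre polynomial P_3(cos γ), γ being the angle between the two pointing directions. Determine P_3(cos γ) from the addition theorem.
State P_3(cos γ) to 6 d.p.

Expand P_3 via completeness: Σ_{m} conj(Y_{3,m}) at Ω₁ times Y_{3,m} at Ω₂ —
  m=-3: Y*=0.03502 - 0.13754j  Y=-0.20716 - 0.03245j  product -0.01172 + 0.02736j
  m=-2: Y*=-0.22694 + 0.27506j  Y=0.38973 + 0.04052j  product -0.09959 + 0.09800j
  m=-1: Y*=0.31906 - 0.15040j  Y=-0.21540 - 0.01117j  product -0.07040 + 0.02883j
  m=+0: Y*=0.11663 + 0.00000j  Y=-0.26269 + 0.00000j  product -0.03064 + 0.00000j
  m=+1: Y*=-0.31906 - 0.15040j  Y=0.21540 - 0.01117j  product -0.07040 - 0.02883j
  m=+2: Y*=-0.22694 - 0.27506j  Y=0.38973 - 0.04052j  product -0.09959 - 0.09800j
  m=+3: Y*=-0.03502 - 0.13754j  Y=0.20716 - 0.03245j  product -0.01172 - 0.02736j
Σ over m = -0.39406 + 0.00000j; ×(4π/7) → -0.70741 + 0.00000j. Real part: -0.707412

-0.707412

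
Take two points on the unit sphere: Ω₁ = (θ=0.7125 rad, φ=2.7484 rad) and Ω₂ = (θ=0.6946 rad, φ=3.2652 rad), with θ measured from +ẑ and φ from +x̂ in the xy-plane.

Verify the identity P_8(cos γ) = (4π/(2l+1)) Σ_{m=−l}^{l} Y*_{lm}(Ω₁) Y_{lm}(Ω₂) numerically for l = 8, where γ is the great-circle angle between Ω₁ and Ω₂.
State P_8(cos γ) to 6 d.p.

Addition theorem: P_8(cos γ) = (4π/17) Σ_m Y*_{lm}(Ω₁) Y_{lm}(Ω₂), m = −8…8:
  m=-8: -0.017193+0.000068i × +0.007982-0.012132i = -0.000136+0.000209i  (running Σ = -0.000136+0.000209i)
  m=-7: +0.073651+0.030210i × -0.045214+0.053080i = -0.004934+0.002543i  (running Σ = -0.005070+0.002753i)
  m=-6: -0.158138-0.157204i × +0.149921-0.137344i = -0.045299-0.001849i  (running Σ = -0.050369+0.000904i)
  m=-5: +0.158087+0.379007i × -0.320280+0.227703i = -0.136933-0.085392i  (running Σ = -0.187302-0.084488i)
  m=-4: -0.000906-0.458806i × +0.414946-0.223694i = -0.103008-0.190177i  (running Σ = -0.290310-0.274665i)
  m=-3: -0.063381+0.153657i × -0.203704+0.079202i = +0.000741-0.036321i  (running Σ = -0.289570-0.310986i)
  m=-2: -0.208641+0.209054i × -0.247934+0.062573i = +0.038648-0.064887i  (running Σ = -0.250921-0.375873i)
  m=-1: +0.300063-0.124464i × +0.356228-0.044258i = +0.101382-0.057618i  (running Σ = -0.149539-0.433490i)
  m=0: +0.202591-0.000000i × +0.150572+0.000000i = +0.030505+0.000000i  (running Σ = -0.119034-0.433490i)
  m=1: -0.300063-0.124464i × -0.356228-0.044258i = +0.101382+0.057618i  (running Σ = -0.017652-0.375873i)
  m=2: -0.208641-0.209054i × -0.247934-0.062573i = +0.038648+0.064887i  (running Σ = +0.020997-0.310986i)
  m=3: +0.063381+0.153657i × +0.203704+0.079202i = +0.000741+0.036321i  (running Σ = +0.021737-0.274665i)
  m=4: -0.000906+0.458806i × +0.414946+0.223694i = -0.103008+0.190177i  (running Σ = -0.081271-0.084488i)
  m=5: -0.158087+0.379007i × +0.320280+0.227703i = -0.136933+0.085392i  (running Σ = -0.218204+0.000904i)
  m=6: -0.158138+0.157204i × +0.149921+0.137344i = -0.045299+0.001849i  (running Σ = -0.263503+0.002753i)
  m=7: -0.073651+0.030210i × +0.045214+0.053080i = -0.004934-0.002543i  (running Σ = -0.268437+0.000209i)
  m=8: -0.017193-0.000068i × +0.007982+0.012132i = -0.000136-0.000209i  (running Σ = -0.268573-0.000000i)
Accumulated sum -0.268573-0.000000i; after 4π/(2l+1) scaling, -0.198529-0.000000i ⇒ P_8 = -0.198529

-0.198529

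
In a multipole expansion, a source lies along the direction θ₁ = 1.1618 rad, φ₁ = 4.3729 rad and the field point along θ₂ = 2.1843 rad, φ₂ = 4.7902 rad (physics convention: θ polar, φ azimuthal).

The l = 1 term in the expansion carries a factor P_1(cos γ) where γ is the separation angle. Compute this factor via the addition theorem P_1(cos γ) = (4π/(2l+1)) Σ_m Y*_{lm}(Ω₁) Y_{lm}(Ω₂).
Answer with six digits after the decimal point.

Expand P_1 via completeness: Σ_{m} conj(Y_{1,m}) at Ω₁ times Y_{1,m} at Ω₂ —
  m=-1: Y*=-0.10556 - 0.29891j  Y=0.02196 + 0.28163j  product 0.08186 - 0.03629j
  m=+0: Y*=0.19431 + 0.00000j  Y=-0.28131 + 0.00000j  product -0.05466 + 0.00000j
  m=+1: Y*=0.10556 - 0.29891j  Y=-0.02196 + 0.28163j  product 0.08186 + 0.03629j
Σ over m = 0.10907 + 0.00000j; ×(4π/3) → 0.45686 + 0.00000j. Real part: 0.456857

0.456857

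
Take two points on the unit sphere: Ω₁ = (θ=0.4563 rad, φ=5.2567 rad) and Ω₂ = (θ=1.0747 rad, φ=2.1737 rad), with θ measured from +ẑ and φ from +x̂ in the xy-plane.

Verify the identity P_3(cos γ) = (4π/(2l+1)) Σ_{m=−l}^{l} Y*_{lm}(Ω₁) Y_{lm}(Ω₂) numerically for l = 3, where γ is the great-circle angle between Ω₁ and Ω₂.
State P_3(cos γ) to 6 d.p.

Expand P_3 via completeness: Σ_{m} conj(Y_{3,m}) at Ω₁ times Y_{3,m} at Ω₂ —
  term(m=-3) = -0.00997 + 0.00177j   from Y*(Ω₁)=-0.03562 - 0.00222j, Y(Ω₂)=0.27580 - 0.06688j
  term(m=-2) = 0.06656 - 0.00784j   from Y*(Ω₁)=-0.08260 - 0.15781j, Y(Ω₂)=-0.13430 + 0.35146j
  term(m=-1) = -0.01626 + 0.00095j   from Y*(Ω₁)=0.22338 - 0.36903j, Y(Ω₂)=-0.02141 - 0.03110j
  term(m=+0) = -0.11435 + 0.00000j   from Y*(Ω₁)=0.34479 + 0.00000j, Y(Ω₂)=-0.33166 + 0.00000j
  term(m=+1) = -0.01626 - 0.00095j   from Y*(Ω₁)=-0.22338 - 0.36903j, Y(Ω₂)=0.02141 - 0.03110j
  term(m=+2) = 0.06656 + 0.00784j   from Y*(Ω₁)=-0.08260 + 0.15781j, Y(Ω₂)=-0.13430 - 0.35146j
  term(m=+3) = -0.00997 - 0.00177j   from Y*(Ω₁)=0.03562 - 0.00222j, Y(Ω₂)=-0.27580 - 0.06688j
Accumulated sum -0.03371 + 0.00000j; after 4π/(2l+1) scaling, -0.06051 + 0.00000j ⇒ P_3 = -0.060511

-0.060511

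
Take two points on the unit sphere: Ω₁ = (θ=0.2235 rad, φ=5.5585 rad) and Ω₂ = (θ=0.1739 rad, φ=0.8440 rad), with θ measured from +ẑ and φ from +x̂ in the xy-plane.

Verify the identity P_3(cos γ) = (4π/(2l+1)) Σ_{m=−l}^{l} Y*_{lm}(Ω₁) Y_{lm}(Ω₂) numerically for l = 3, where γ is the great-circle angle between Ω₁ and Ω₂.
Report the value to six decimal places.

0.774554

Addition theorem: P_3(cos γ) = (4π/7) Σ_m Y*_{lm}(Ω₁) Y_{lm}(Ω₂), m = −3…3:
  term(m=-3) = -0.000000+0.000010i   from Y*(Ω₁)=-0.002577-0.003741i, Y(Ω₂)=-0.001772-0.001237i
  term(m=-2) = -0.001475-0.000006i   from Y*(Ω₁)=+0.005930-0.048597i, Y(Ω₂)=-0.003524-0.029928i
  term(m=-1) = +0.000122-0.057901i   from Y*(Ω₁)=+0.201349-0.178273i, Y(Ω₂)=+0.143064-0.160897i
  term(m=+0) = +0.434166+0.000000i   from Y*(Ω₁)=+0.638406-0.000000i, Y(Ω₂)=+0.680078+0.000000i
  term(m=+1) = +0.000122+0.057901i   from Y*(Ω₁)=-0.201349-0.178273i, Y(Ω₂)=-0.143064-0.160897i
  term(m=+2) = -0.001475+0.000006i   from Y*(Ω₁)=+0.005930+0.048597i, Y(Ω₂)=-0.003524+0.029928i
  term(m=+3) = -0.000000-0.000010i   from Y*(Ω₁)=+0.002577-0.003741i, Y(Ω₂)=+0.001772-0.001237i
Total Σ_m = +0.431460-0.000000i. Multiply by 1.795196: +0.774554-0.000000i. P_3(cos γ) = 0.774554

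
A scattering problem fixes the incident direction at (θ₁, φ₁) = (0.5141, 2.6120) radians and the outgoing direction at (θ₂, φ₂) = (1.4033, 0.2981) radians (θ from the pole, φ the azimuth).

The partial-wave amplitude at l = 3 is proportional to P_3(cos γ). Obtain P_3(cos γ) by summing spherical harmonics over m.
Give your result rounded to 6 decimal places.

0.259038

Term-by-term m-sum for l=3 (normalisation 4π/7 = 1.795196):
  m=-3: Y*=(0.000892, 0.049606)  Y=(0.250395, -0.311870)  product (0.015694, 0.012143)
  m=-2: Y*=(0.105353, -0.187636)  Y=(0.137066, -0.093009)  product (-0.003012, -0.035518)
  m=-1: Y*=(-0.382783, 0.224070)  Y=(-0.262273, 0.080585)  product (0.082337, -0.089614)
  m=+0: Y*=(0.256994, -0.000000)  Y=(-0.177996, 0.000000)  product (-0.045744, 0.000000)
  m=+1: Y*=(0.382783, 0.224070)  Y=(0.262273, 0.080585)  product (0.082337, 0.089614)
  m=+2: Y*=(0.105353, 0.187636)  Y=(0.137066, 0.093009)  product (-0.003012, 0.035518)
  m=+3: Y*=(-0.000892, 0.049606)  Y=(-0.250395, -0.311870)  product (0.015694, -0.012143)
Accumulated sum (0.144295, 0.000000); after 4π/(2l+1) scaling, (0.259038, 0.000000) ⇒ P_3 = 0.259038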